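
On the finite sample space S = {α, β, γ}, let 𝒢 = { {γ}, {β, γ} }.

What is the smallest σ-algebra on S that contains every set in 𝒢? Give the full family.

σ(𝒢) = { {}, {α}, {β}, {γ}, {α, β}, {α, γ}, {β, γ}, S }

Derivation:
Start: 𝒢 ∪ {∅, S} = { {}, {γ}, {β, γ}, S }.
Round 1 adds 2:
  {α}  = ᶜ of {β, γ}
  {α, β}  = ᶜ of {γ}
  |family| = 6
Round 2 adds 1:
  {α, γ}  = {γ} ∪ {α}
  |family| = 7
Round 3. New:
  {β}  = ᶜ of {α, γ}
  |family| = 8
Round 4 adds nothing — fixpoint reached.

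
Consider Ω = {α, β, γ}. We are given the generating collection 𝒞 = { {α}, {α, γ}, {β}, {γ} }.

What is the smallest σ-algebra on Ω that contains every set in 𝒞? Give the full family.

Take S₀ = 𝒞 ∪ {∅, Ω} = { ∅, {α}, {β}, {γ}, {α, γ}, Ω }.
Round 1 (2 new):
  {α, β}  = ᶜ of {γ}
  {β, γ}  = ᶜ of {α}
  — 8 sets.
Round 2: closed — nothing new.

|σ(𝒞)| = 8.  σ(𝒞) = { ∅, {α}, {β}, {γ}, {α, β}, {α, γ}, {β, γ}, Ω }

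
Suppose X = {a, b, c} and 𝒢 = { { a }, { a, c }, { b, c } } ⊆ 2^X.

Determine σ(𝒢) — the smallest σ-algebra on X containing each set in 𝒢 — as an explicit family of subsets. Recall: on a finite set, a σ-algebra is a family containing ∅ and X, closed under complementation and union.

Start: 𝒢 ∪ {∅, X} = { {  }, { a }, { a, c }, { b, c }, X }.
Step 1: +1 →
  { b }  = X∖{ a, c }
Step 2 adds 1:
  { a, b }  = { b } ∪ { a }
Step 3. New:
  { c }  = X∖{ a, b }
Step 4: closed — nothing new.

Therefore σ(𝒢) = { {  }, { a }, { b }, { c }, { a, b }, { a, c }, { b, c }, X } (|σ(𝒢)| = 8).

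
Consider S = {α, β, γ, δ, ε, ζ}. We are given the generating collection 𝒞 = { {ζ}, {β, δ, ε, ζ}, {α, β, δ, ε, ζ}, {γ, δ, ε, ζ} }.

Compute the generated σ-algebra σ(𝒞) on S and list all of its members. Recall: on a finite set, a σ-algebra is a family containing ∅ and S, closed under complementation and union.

|σ(𝒞)| = 32.  σ(𝒞) = { {}, {α}, {β}, {γ}, {ζ}, {α, β}, {α, γ}, {α, ζ}, {β, γ}, {β, ζ}, {γ, ζ}, {δ, ε}, {α, β, γ}, {α, β, ζ}, {α, γ, ζ}, {α, δ, ε}, {β, γ, ζ}, {β, δ, ε}, {γ, δ, ε}, {δ, ε, ζ}, {α, β, γ, ζ}, {α, β, δ, ε}, {α, γ, δ, ε}, {α, δ, ε, ζ}, {β, γ, δ, ε}, {β, δ, ε, ζ}, {γ, δ, ε, ζ}, {α, β, γ, δ, ε}, {α, β, δ, ε, ζ}, {α, γ, δ, ε, ζ}, {β, γ, δ, ε, ζ}, S }

Working:
Initial family (6 sets): { {}, {ζ}, {β, δ, ε, ζ}, {γ, δ, ε, ζ}, {α, β, δ, ε, ζ}, S }.
Iteration 1: +5 →
  {γ}  = ᶜ of {α, β, δ, ε, ζ}
  {α, β}  = ᶜ of {γ, δ, ε, ζ}
  {α, γ}  = ᶜ of {β, δ, ε, ζ}
  {α, β, γ, δ, ε}  = ᶜ of {ζ}
  {β, γ, δ, ε, ζ}  = {β, δ, ε, ζ} ∪ {γ, δ, ε, ζ}
  [11 total]
Iteration 2: 6 new —
  {α}  = ᶜ of {β, γ, δ, ε, ζ}
  {γ, ζ}  = {ζ} ∪ {γ}
  {α, β, γ}  = {α, β} ∪ {γ}
  {α, β, ζ}  = {α, β} ∪ {ζ}
  {α, γ, ζ}  = {ζ} ∪ {α, γ}
  {α, γ, δ, ε, ζ}  = {γ, δ, ε, ζ} ∪ {α, γ}
  [17 total]
Iteration 3: +7 →
  {β}  = ᶜ of {α, γ, δ, ε, ζ}
  {α, ζ}  = {ζ} ∪ {α}
  {β, δ, ε}  = ᶜ of {α, γ, ζ}
  {γ, δ, ε}  = ᶜ of {α, β, ζ}
  {δ, ε, ζ}  = ᶜ of {α, β, γ}
  {α, β, γ, ζ}  = {γ} ∪ {α, β, ζ}
  {α, β, δ, ε}  = ᶜ of {γ, ζ}
  [24 total]
Iteration 4 (7 new):
  {β, γ}  = {β} ∪ {γ}
  {β, ζ}  = {β} ∪ {ζ}
  {δ, ε}  = ᶜ of {α, β, γ, ζ}
  {β, γ, ζ}  = {β} ∪ {γ, ζ}
  {α, γ, δ, ε}  = {γ, δ, ε} ∪ {α, γ}
  {α, δ, ε, ζ}  = {α, ζ} ∪ {δ, ε, ζ}
  {β, γ, δ, ε}  = ᶜ of {α, ζ}
  [31 total]
Iteration 5 adds 1:
  {α, δ, ε}  = ᶜ of {β, γ, ζ}
  [32 total]
Iteration 6: no new sets; the family is a σ-algebra.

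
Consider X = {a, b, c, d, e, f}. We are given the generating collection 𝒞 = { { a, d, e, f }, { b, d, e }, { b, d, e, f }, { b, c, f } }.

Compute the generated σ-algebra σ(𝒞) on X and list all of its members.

Answer: σ(𝒞) = { ∅, { a }, { b }, { c }, { f }, { a, b }, { a, c }, { a, f }, { b, c }, { b, f }, { c, f }, { d, e }, { a, b, c }, { a, b, f }, { a, c, f }, { a, d, e }, { b, c, f }, { b, d, e }, { c, d, e }, { d, e, f }, { a, b, c, f }, { a, b, d, e }, { a, c, d, e }, { a, d, e, f }, { b, c, d, e }, { b, d, e, f }, { c, d, e, f }, { a, b, c, d, e }, { a, b, d, e, f }, { a, c, d, e, f }, { b, c, d, e, f }, X }

Check:
Seed the family with 𝒞 together with ∅ and X: { ∅, { b, c, f }, { b, d, e }, { a, d, e, f }, { b, d, e, f }, X }.
Round 1. New:
  { a, c }  = ᶜ of { b, d, e, f }
  { b, c }  = ᶜ of { a, d, e, f }
  { a, c, f }  = ᶜ of { b, d, e }
  { a, d, e }  = ᶜ of { b, c, f }
  { a, b, d, e, f }  = { b, d, e, f } ∪ { a, d, e, f }
  { b, c, d, e, f }  = { b, d, e, f } ∪ { b, c, f }
  (now 12)
Round 2. New:
  { a }  = ᶜ of { b, c, d, e, f }
  { c }  = ᶜ of { a, b, d, e, f }
  { a, b, c }  = { b, c } ∪ { a, c }
  { a, b, c, f }  = { a, c, f } ∪ { b, c, f }
  { a, b, d, e }  = { a, d, e } ∪ { b, d, e }
  { a, c, d, e }  = { a, d, e } ∪ { a, c }
  { b, c, d, e }  = { b, c } ∪ { b, d, e }
  { a, b, c, d, e }  = { a, d, e } ∪ { b, c }
  { a, c, d, e, f }  = { a, d, e } ∪ { a, c, f }
  (now 21)
Round 3: +7 →
  { b }  = ᶜ of { a, c, d, e, f }
  { f }  = ᶜ of { a, b, c, d, e }
  { a, f }  = ᶜ of { b, c, d, e }
  { b, f }  = ᶜ of { a, c, d, e }
  { c, f }  = ᶜ of { a, b, d, e }
  { d, e }  = ᶜ of { a, b, c, f }
  { d, e, f }  = ᶜ of { a, b, c }
  (now 28)
Round 4 adds 4:
  { a, b }  = { b } ∪ { a }
  { a, b, f }  = { a, f } ∪ { b }
  { c, d, e }  = { d, e } ∪ { c }
  { c, d, e, f }  = { d, e } ∪ { c, f }
  (now 32)
After Round 5 the family is unchanged; done.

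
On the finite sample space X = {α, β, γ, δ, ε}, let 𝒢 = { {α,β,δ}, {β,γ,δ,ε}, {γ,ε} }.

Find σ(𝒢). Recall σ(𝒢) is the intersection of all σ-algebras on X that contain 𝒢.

σ(𝒢) = { {}, {α}, {β,δ}, {γ,ε}, {α,β,δ}, {α,γ,ε}, {β,γ,δ,ε}, X }

Working:
Take S₀ = 𝒢 ∪ {∅, X} = { {}, {γ,ε}, {α,β,δ}, {β,γ,δ,ε}, X }.
Round 1 adds 1:
  {α}  = ᶜ of {β,γ,δ,ε}
  |family| = 6
Round 2. New:
  {α,γ,ε}  = {γ,ε} ∪ {α}
  |family| = 7
Round 3: 1 new —
  {β,δ}  = ᶜ of {α,γ,ε}
  |family| = 8
Round 4: no new sets; the family is a σ-algebra.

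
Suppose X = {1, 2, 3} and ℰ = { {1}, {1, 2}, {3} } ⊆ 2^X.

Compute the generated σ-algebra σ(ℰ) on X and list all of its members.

Begin from { {}, {1}, {3}, {1, 2}, X } (that is, ℰ plus ∅ and X).
Pass 1: 2 new —
  {1, 3}  = {3} ∪ {1}
  {2, 3}  = X∖{1}
  (now 7)
Pass 2 adds 1:
  {2}  = X∖{1, 3}
  (now 8)
Pass 3: already closed under ᶜ and ∪.

σ(ℰ) = { {}, {1}, {2}, {3}, {1, 2}, {1, 3}, {2, 3}, X }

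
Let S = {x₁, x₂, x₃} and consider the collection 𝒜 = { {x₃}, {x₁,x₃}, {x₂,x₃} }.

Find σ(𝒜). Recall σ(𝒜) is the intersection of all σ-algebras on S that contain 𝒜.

Seed the family with 𝒜 together with ∅ and S: { ∅, {x₃}, {x₁,x₃}, {x₂,x₃}, S }.
Step 1: 3 new —
  {x₁}  = ᶜ of {x₂,x₃}
  {x₂}  = ᶜ of {x₁,x₃}
  {x₁,x₂}  = ᶜ of {x₃}
Step 2: already closed under ᶜ and ∪.

Hence σ(𝒜) has 8 members: { ∅, {x₁}, {x₂}, {x₃}, {x₁,x₂}, {x₁,x₃}, {x₂,x₃}, S }.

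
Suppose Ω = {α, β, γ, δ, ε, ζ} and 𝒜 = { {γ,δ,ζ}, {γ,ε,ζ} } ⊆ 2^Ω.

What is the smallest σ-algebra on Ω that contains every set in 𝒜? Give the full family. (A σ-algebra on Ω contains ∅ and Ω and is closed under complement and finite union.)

σ(𝒜) (16 sets): { ∅, {δ}, {ε}, {α,β}, {γ,ζ}, {δ,ε}, {α,β,δ}, {α,β,ε}, {γ,δ,ζ}, {γ,ε,ζ}, {α,β,γ,ζ}, {α,β,δ,ε}, {γ,δ,ε,ζ}, {α,β,γ,δ,ζ}, {α,β,γ,ε,ζ}, Ω }

Trace:
Initial family (4 sets): { ∅, {γ,δ,ζ}, {γ,ε,ζ}, Ω }.
Pass 1 (3 new):
  {α,β,δ}  = complement {γ,ε,ζ}
  {α,β,ε}  = complement {γ,δ,ζ}
  {γ,δ,ε,ζ}  = {γ,δ,ζ} ∪ {γ,ε,ζ}
  — 7 sets.
Pass 2 adds 4:
  {α,β}  = complement {γ,δ,ε,ζ}
  {α,β,δ,ε}  = {α,β,ε} ∪ {α,β,δ}
  {α,β,γ,δ,ζ}  = {γ,δ,ζ} ∪ {α,β,δ}
  {α,β,γ,ε,ζ}  = {α,β,ε} ∪ {γ,ε,ζ}
  — 11 sets.
Pass 3. New:
  {δ}  = complement {α,β,γ,ε,ζ}
  {ε}  = complement {α,β,γ,δ,ζ}
  {γ,ζ}  = complement {α,β,δ,ε}
  — 14 sets.
Pass 4 adds 2:
  {δ,ε}  = {δ} ∪ {ε}
  {α,β,γ,ζ}  = {α,β} ∪ {γ,ζ}
  — 16 sets.
After Pass 5 the family is unchanged; done.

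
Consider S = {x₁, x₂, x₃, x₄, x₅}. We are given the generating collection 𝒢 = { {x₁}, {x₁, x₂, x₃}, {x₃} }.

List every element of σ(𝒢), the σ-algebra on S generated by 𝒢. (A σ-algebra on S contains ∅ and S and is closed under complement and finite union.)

Seed the family with 𝒢 together with ∅ and S: { {}, {x₁}, {x₃}, {x₁, x₂, x₃}, S }.
Pass 1: 4 new —
  {x₁, x₃}  = {x₃} ∪ {x₁}
  {x₄, x₅}  = {x₁, x₂, x₃}ᶜ
  {x₁, x₂, x₄, x₅}  = {x₃}ᶜ
  {x₂, x₃, x₄, x₅}  = {x₁}ᶜ
  — 9 sets.
Pass 2 adds 4:
  {x₁, x₄, x₅}  = {x₄, x₅} ∪ {x₁}
  {x₂, x₄, x₅}  = {x₁, x₃}ᶜ
  {x₃, x₄, x₅}  = {x₄, x₅} ∪ {x₃}
  {x₁, x₃, x₄, x₅}  = {x₄, x₅} ∪ {x₁, x₃}
  — 13 sets.
Pass 3: 3 new —
  {x₂}  = {x₁, x₃, x₄, x₅}ᶜ
  {x₁, x₂}  = {x₃, x₄, x₅}ᶜ
  {x₂, x₃}  = {x₁, x₄, x₅}ᶜ
  — 16 sets.
Pass 4: stable.

|σ(𝒢)| = 16.  σ(𝒢) = { {}, {x₁}, {x₂}, {x₃}, {x₁, x₂}, {x₁, x₃}, {x₂, x₃}, {x₄, x₅}, {x₁, x₂, x₃}, {x₁, x₄, x₅}, {x₂, x₄, x₅}, {x₃, x₄, x₅}, {x₁, x₂, x₄, x₅}, {x₁, x₃, x₄, x₅}, {x₂, x₃, x₄, x₅}, S }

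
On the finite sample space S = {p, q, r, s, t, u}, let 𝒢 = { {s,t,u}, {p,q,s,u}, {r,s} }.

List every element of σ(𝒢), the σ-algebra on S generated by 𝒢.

Initial family (5 sets): { {}, {r,s}, {s,t,u}, {p,q,s,u}, S }.
Iteration 1: +6 →
  {r,t}  = ᶜ of {p,q,s,u}
  {p,q,r}  = ᶜ of {s,t,u}
  {p,q,t,u}  = ᶜ of {r,s}
  {r,s,t,u}  = {r,s} ∪ {s,t,u}
  {p,q,r,s,u}  = {r,s} ∪ {p,q,s,u}
  {p,q,s,t,u}  = {p,q,s,u} ∪ {s,t,u}
  (now 11)
Iteration 2. New:
  {r}  = ᶜ of {p,q,s,t,u}
  {t}  = ᶜ of {p,q,r,s,u}
  {p,q}  = ᶜ of {r,s,t,u}
  {r,s,t}  = {r,s} ∪ {r,t}
  {p,q,r,s}  = {r,s} ∪ {p,q,r}
  {p,q,r,t}  = {p,q,r} ∪ {r,t}
  {p,q,r,t,u}  = {p,q,r} ∪ {p,q,t,u}
  (now 18)
Iteration 3 adds 6:
  {s}  = ᶜ of {p,q,r,t,u}
  {s,u}  = ᶜ of {p,q,r,t}
  {t,u}  = ᶜ of {p,q,r,s}
  {p,q,t}  = {p,q} ∪ {t}
  {p,q,u}  = ᶜ of {r,s,t}
  {p,q,r,s,t}  = {r,s,t} ∪ {p,q,r}
  (now 24)
Iteration 4: +7 →
  {u}  = ᶜ of {p,q,r,s,t}
  {s,t}  = {t} ∪ {s}
  {p,q,s}  = {p,q} ∪ {s}
  {r,s,u}  = ᶜ of {p,q,t}
  {r,t,u}  = {t,u} ∪ {r}
  {p,q,r,u}  = {p,q,r} ∪ {p,q,u}
  {p,q,s,t}  = {p,q,t} ∪ {s}
  (now 31)
Iteration 5: +1 →
  {r,u}  = ᶜ of {p,q,s,t}
  (now 32)
After Iteration 6 the family is unchanged; done.

Therefore σ(𝒢) = { {}, {r}, {s}, {t}, {u}, {p,q}, {r,s}, {r,t}, {r,u}, {s,t}, {s,u}, {t,u}, {p,q,r}, {p,q,s}, {p,q,t}, {p,q,u}, {r,s,t}, {r,s,u}, {r,t,u}, {s,t,u}, {p,q,r,s}, {p,q,r,t}, {p,q,r,u}, {p,q,s,t}, {p,q,s,u}, {p,q,t,u}, {r,s,t,u}, {p,q,r,s,t}, {p,q,r,s,u}, {p,q,r,t,u}, {p,q,s,t,u}, S } (|σ(𝒢)| = 32).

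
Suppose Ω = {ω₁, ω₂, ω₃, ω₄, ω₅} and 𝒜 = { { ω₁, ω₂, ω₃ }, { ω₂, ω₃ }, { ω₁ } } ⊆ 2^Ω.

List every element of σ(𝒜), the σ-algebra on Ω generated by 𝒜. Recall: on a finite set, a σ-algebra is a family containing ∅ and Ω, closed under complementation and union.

Begin from { {  }, { ω₁ }, { ω₂, ω₃ }, { ω₁, ω₂, ω₃ }, Ω } (that is, 𝒜 plus ∅ and Ω).
Pass 1: +3 →
  { ω₄, ω₅ }  = { ω₁, ω₂, ω₃ }ᶜ
  { ω₁, ω₄, ω₅ }  = { ω₂, ω₃ }ᶜ
  { ω₂, ω₃, ω₄, ω₅ }  = { ω₁ }ᶜ
  [8 total]
Pass 2: stable.

|σ(𝒜)| = 8.  σ(𝒜) = { {  }, { ω₁ }, { ω₂, ω₃ }, { ω₄, ω₅ }, { ω₁, ω₂, ω₃ }, { ω₁, ω₄, ω₅ }, { ω₂, ω₃, ω₄, ω₅ }, Ω }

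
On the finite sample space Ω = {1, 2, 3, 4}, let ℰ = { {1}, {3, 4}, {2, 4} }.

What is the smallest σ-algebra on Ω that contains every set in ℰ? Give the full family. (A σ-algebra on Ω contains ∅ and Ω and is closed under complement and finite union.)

Seed the family with ℰ together with ∅ and Ω: { ∅, {1}, {2, 4}, {3, 4}, Ω }.
Round 1 adds 5:
  {1, 2}  = complement {3, 4}
  {1, 3}  = complement {2, 4}
  {1, 2, 4}  = {2, 4} ∪ {1}
  {1, 3, 4}  = {3, 4} ∪ {1}
  {2, 3, 4}  = complement {1}
  [10 total]
Round 2 (3 new):
  {2}  = complement {1, 3, 4}
  {3}  = complement {1, 2, 4}
  {1, 2, 3}  = {1, 2} ∪ {1, 3}
  [13 total]
Round 3: +2 →
  {4}  = complement {1, 2, 3}
  {2, 3}  = {3} ∪ {2}
  [15 total]
Round 4 adds 1:
  {1, 4}  = complement {2, 3}
  [16 total]
After Round 5 the family is unchanged; done.

Therefore σ(ℰ) = { ∅, {1}, {2}, {3}, {4}, {1, 2}, {1, 3}, {1, 4}, {2, 3}, {2, 4}, {3, 4}, {1, 2, 3}, {1, 2, 4}, {1, 3, 4}, {2, 3, 4}, Ω } (|σ(ℰ)| = 16).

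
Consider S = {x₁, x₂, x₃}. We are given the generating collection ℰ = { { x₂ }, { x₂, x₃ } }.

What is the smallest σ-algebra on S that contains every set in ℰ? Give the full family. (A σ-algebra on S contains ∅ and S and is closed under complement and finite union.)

σ(ℰ) = { ∅, { x₁ }, { x₂ }, { x₃ }, { x₁, x₂ }, { x₁, x₃ }, { x₂, x₃ }, S }

Derivation:
Seed the family with ℰ together with ∅ and S: { ∅, { x₂ }, { x₂, x₃ }, S }.
Step 1. New:
  { x₁ }  = ᶜ of { x₂, x₃ }
  { x₁, x₃ }  = ᶜ of { x₂ }
  |family| = 6
Step 2: 1 new —
  { x₁, x₂ }  = { x₂ } ∪ { x₁ }
  |family| = 7
Step 3: 1 new —
  { x₃ }  = ᶜ of { x₁, x₂ }
  |family| = 8
Step 4: already closed under ᶜ and ∪.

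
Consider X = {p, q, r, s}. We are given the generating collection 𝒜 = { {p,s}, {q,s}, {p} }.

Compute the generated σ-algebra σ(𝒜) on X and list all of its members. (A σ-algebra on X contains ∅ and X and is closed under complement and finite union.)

Take S₀ = 𝒜 ∪ {∅, X} = { ∅, {p}, {p,s}, {q,s}, X }.
Step 1. New:
  {p,r}  = ᶜ of {q,s}
  {q,r}  = ᶜ of {p,s}
  {p,q,s}  = {p,s} ∪ {q,s}
  {q,r,s}  = ᶜ of {p}
Step 2 (3 new):
  {r}  = ᶜ of {p,q,s}
  {p,q,r}  = {q,r} ∪ {p,r}
  {p,r,s}  = {p,s} ∪ {p,r}
Step 3: +2 →
  {q}  = ᶜ of {p,r,s}
  {s}  = ᶜ of {p,q,r}
Step 4. New:
  {p,q}  = {q} ∪ {p}
  {r,s}  = {r} ∪ {s}
Step 5: no new sets; the family is a σ-algebra.

Therefore σ(𝒜) = { ∅, {p}, {q}, {r}, {s}, {p,q}, {p,r}, {p,s}, {q,r}, {q,s}, {r,s}, {p,q,r}, {p,q,s}, {p,r,s}, {q,r,s}, X } (|σ(𝒜)| = 16).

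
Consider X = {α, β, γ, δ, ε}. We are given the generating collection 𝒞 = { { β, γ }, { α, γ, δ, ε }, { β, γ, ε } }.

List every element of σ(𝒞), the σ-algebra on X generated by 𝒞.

σ(𝒞) = { {}, { β }, { γ }, { ε }, { α, δ }, { β, γ }, { β, ε }, { γ, ε }, { α, β, δ }, { α, γ, δ }, { α, δ, ε }, { β, γ, ε }, { α, β, γ, δ }, { α, β, δ, ε }, { α, γ, δ, ε }, X }

Working:
Seed the family with 𝒞 together with ∅ and X: { {}, { β, γ }, { β, γ, ε }, { α, γ, δ, ε }, X }.
Pass 1. New:
  { β }  = complement { α, γ, δ, ε }
  { α, δ }  = complement { β, γ, ε }
  { α, δ, ε }  = complement { β, γ }
  |family| = 8
Pass 2: +3 →
  { α, β, δ }  = { β } ∪ { α, δ }
  { α, β, γ, δ }  = { β, γ } ∪ { α, δ }
  { α, β, δ, ε }  = { α, δ, ε } ∪ { β }
  |family| = 11
Pass 3: +3 →
  { γ }  = complement { α, β, δ, ε }
  { ε }  = complement { α, β, γ, δ }
  { γ, ε }  = complement { α, β, δ }
  |family| = 14
Pass 4: +2 →
  { β, ε }  = { β } ∪ { ε }
  { α, γ, δ }  = { γ } ∪ { α, δ }
  |family| = 16
Pass 5: closed — nothing new.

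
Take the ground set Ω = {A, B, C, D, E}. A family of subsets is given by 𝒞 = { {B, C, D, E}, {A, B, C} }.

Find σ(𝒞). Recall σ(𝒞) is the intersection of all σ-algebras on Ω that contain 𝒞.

|σ(𝒞)| = 8.  σ(𝒞) = { ∅, {A}, {B, C}, {D, E}, {A, B, C}, {A, D, E}, {B, C, D, E}, Ω }

Derivation:
Initial family (4 sets): { ∅, {A, B, C}, {B, C, D, E}, Ω }.
Round 1: +2 →
  {A}  = complement {B, C, D, E}
  {D, E}  = complement {A, B, C}
  [6 total]
Round 2 adds 1:
  {A, D, E}  = {D, E} ∪ {A}
  [7 total]
Round 3 adds 1:
  {B, C}  = complement {A, D, E}
  [8 total]
Round 4 adds nothing — fixpoint reached.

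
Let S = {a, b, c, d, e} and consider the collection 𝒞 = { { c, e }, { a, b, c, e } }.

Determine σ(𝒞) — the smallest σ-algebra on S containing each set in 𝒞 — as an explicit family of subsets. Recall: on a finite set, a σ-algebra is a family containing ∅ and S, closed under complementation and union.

σ(𝒞) = { {}, { d }, { a, b }, { c, e }, { a, b, d }, { c, d, e }, { a, b, c, e }, S }

Working:
Start: 𝒞 ∪ {∅, S} = { {}, { c, e }, { a, b, c, e }, S }.
Pass 1. New:
  { d }  = S∖{ a, b, c, e }
  { a, b, d }  = S∖{ c, e }
  |family| = 6
Pass 2. New:
  { c, d, e }  = { d } ∪ { c, e }
  |family| = 7
Pass 3: 1 new —
  { a, b }  = S∖{ c, d, e }
  |family| = 8
Pass 4: closed — nothing new.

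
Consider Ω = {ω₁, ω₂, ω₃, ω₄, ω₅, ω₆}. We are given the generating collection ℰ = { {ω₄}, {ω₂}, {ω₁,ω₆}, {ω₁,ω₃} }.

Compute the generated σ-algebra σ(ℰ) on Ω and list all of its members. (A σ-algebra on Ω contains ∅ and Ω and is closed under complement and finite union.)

σ(ℰ) (64 sets): { {}, {ω₁}, {ω₂}, {ω₃}, {ω₄}, {ω₅}, {ω₆}, {ω₁,ω₂}, {ω₁,ω₃}, {ω₁,ω₄}, {ω₁,ω₅}, {ω₁,ω₆}, {ω₂,ω₃}, {ω₂,ω₄}, {ω₂,ω₅}, {ω₂,ω₆}, {ω₃,ω₄}, {ω₃,ω₅}, {ω₃,ω₆}, {ω₄,ω₅}, {ω₄,ω₆}, {ω₅,ω₆}, {ω₁,ω₂,ω₃}, {ω₁,ω₂,ω₄}, {ω₁,ω₂,ω₅}, {ω₁,ω₂,ω₆}, {ω₁,ω₃,ω₄}, {ω₁,ω₃,ω₅}, {ω₁,ω₃,ω₆}, {ω₁,ω₄,ω₅}, {ω₁,ω₄,ω₆}, {ω₁,ω₅,ω₆}, {ω₂,ω₃,ω₄}, {ω₂,ω₃,ω₅}, {ω₂,ω₃,ω₆}, {ω₂,ω₄,ω₅}, {ω₂,ω₄,ω₆}, {ω₂,ω₅,ω₆}, {ω₃,ω₄,ω₅}, {ω₃,ω₄,ω₆}, {ω₃,ω₅,ω₆}, {ω₄,ω₅,ω₆}, {ω₁,ω₂,ω₃,ω₄}, {ω₁,ω₂,ω₃,ω₅}, {ω₁,ω₂,ω₃,ω₆}, {ω₁,ω₂,ω₄,ω₅}, {ω₁,ω₂,ω₄,ω₆}, {ω₁,ω₂,ω₅,ω₆}, {ω₁,ω₃,ω₄,ω₅}, {ω₁,ω₃,ω₄,ω₆}, {ω₁,ω₃,ω₅,ω₆}, {ω₁,ω₄,ω₅,ω₆}, {ω₂,ω₃,ω₄,ω₅}, {ω₂,ω₃,ω₄,ω₆}, {ω₂,ω₃,ω₅,ω₆}, {ω₂,ω₄,ω₅,ω₆}, {ω₃,ω₄,ω₅,ω₆}, {ω₁,ω₂,ω₃,ω₄,ω₅}, {ω₁,ω₂,ω₃,ω₄,ω₆}, {ω₁,ω₂,ω₃,ω₅,ω₆}, {ω₁,ω₂,ω₄,ω₅,ω₆}, {ω₁,ω₃,ω₄,ω₅,ω₆}, {ω₂,ω₃,ω₄,ω₅,ω₆}, Ω }

Derivation:
Seed the family with ℰ together with ∅ and Ω: { {}, {ω₂}, {ω₄}, {ω₁,ω₃}, {ω₁,ω₆}, Ω }.
Round 1: +10 →
  {ω₂,ω₄}  = {ω₄} ∪ {ω₂}
  {ω₁,ω₂,ω₃}  = {ω₁,ω₃} ∪ {ω₂}
  {ω₁,ω₂,ω₆}  = {ω₁,ω₆} ∪ {ω₂}
  {ω₁,ω₃,ω₄}  = {ω₁,ω₃} ∪ {ω₄}
  {ω₁,ω₃,ω₆}  = {ω₁,ω₃} ∪ {ω₁,ω₆}
  {ω₁,ω₄,ω₆}  = {ω₁,ω₆} ∪ {ω₄}
  {ω₂,ω₃,ω₄,ω₅}  = Ω∖{ω₁,ω₆}
  {ω₂,ω₄,ω₅,ω₆}  = Ω∖{ω₁,ω₃}
  {ω₁,ω₂,ω₃,ω₅,ω₆}  = Ω∖{ω₄}
  {ω₁,ω₃,ω₄,ω₅,ω₆}  = Ω∖{ω₂}
  — 16 sets.
Round 2. New:
  {ω₂,ω₃,ω₅}  = Ω∖{ω₁,ω₄,ω₆}
  {ω₂,ω₄,ω₅}  = Ω∖{ω₁,ω₃,ω₆}
  {ω₂,ω₅,ω₆}  = Ω∖{ω₁,ω₃,ω₄}
  {ω₃,ω₄,ω₅}  = Ω∖{ω₁,ω₂,ω₆}
  {ω₄,ω₅,ω₆}  = Ω∖{ω₁,ω₂,ω₃}
  {ω₁,ω₂,ω₃,ω₄}  = {ω₁,ω₂,ω₃} ∪ {ω₁,ω₃,ω₄}
  {ω₁,ω₂,ω₃,ω₆}  = {ω₁,ω₂,ω₃} ∪ {ω₁,ω₃,ω₆}
  {ω₁,ω₂,ω₄,ω₆}  = {ω₁,ω₆} ∪ {ω₂,ω₄}
  {ω₁,ω₃,ω₄,ω₆}  = {ω₁,ω₃,ω₆} ∪ {ω₁,ω₄,ω₆}
  {ω₁,ω₃,ω₅,ω₆}  = Ω∖{ω₂,ω₄}
  {ω₁,ω₂,ω₃,ω₄,ω₅}  = {ω₁,ω₂,ω₃} ∪ {ω₂,ω₃,ω₄,ω₅}
  {ω₁,ω₂,ω₃,ω₄,ω₆}  = {ω₁,ω₂,ω₃} ∪ {ω₁,ω₄,ω₆}
  {ω₁,ω₂,ω₄,ω₅,ω₆}  = {ω₁,ω₆} ∪ {ω₂,ω₄,ω₅,ω₆}
  {ω₂,ω₃,ω₄,ω₅,ω₆}  = {ω₂,ω₃,ω₄,ω₅} ∪ {ω₂,ω₄,ω₅,ω₆}
  — 30 sets.
Round 3. New:
  {ω₁}  = Ω∖{ω₂,ω₃,ω₄,ω₅,ω₆}
  {ω₃}  = Ω∖{ω₁,ω₂,ω₄,ω₅,ω₆}
  {ω₅}  = Ω∖{ω₁,ω₂,ω₃,ω₄,ω₆}
  {ω₆}  = Ω∖{ω₁,ω₂,ω₃,ω₄,ω₅}
  {ω₂,ω₅}  = Ω∖{ω₁,ω₃,ω₄,ω₆}
  {ω₃,ω₅}  = Ω∖{ω₁,ω₂,ω₄,ω₆}
  {ω₄,ω₅}  = Ω∖{ω₁,ω₂,ω₃,ω₆}
  {ω₅,ω₆}  = Ω∖{ω₁,ω₂,ω₃,ω₄}
  {ω₁,ω₂,ω₃,ω₅}  = {ω₁,ω₂,ω₃} ∪ {ω₂,ω₃,ω₅}
  {ω₁,ω₂,ω₅,ω₆}  = {ω₁,ω₆} ∪ {ω₂,ω₅,ω₆}
  {ω₁,ω₃,ω₄,ω₅}  = {ω₃,ω₄,ω₅} ∪ {ω₁,ω₃,ω₄}
  {ω₁,ω₄,ω₅,ω₆}  = {ω₁,ω₆} ∪ {ω₄,ω₅,ω₆}
  {ω₂,ω₃,ω₅,ω₆}  = {ω₂,ω₅,ω₆} ∪ {ω₂,ω₃,ω₅}
  {ω₃,ω₄,ω₅,ω₆}  = {ω₃,ω₄,ω₅} ∪ {ω₄,ω₅,ω₆}
  — 44 sets.
Round 4. New:
  {ω₁,ω₂}  = Ω∖{ω₃,ω₄,ω₅,ω₆}
  {ω₁,ω₄}  = Ω∖{ω₂,ω₃,ω₅,ω₆}
  {ω₁,ω₅}  = {ω₁} ∪ {ω₅}
  {ω₂,ω₃}  = Ω∖{ω₁,ω₄,ω₅,ω₆}
  {ω₂,ω₆}  = Ω∖{ω₁,ω₃,ω₄,ω₅}
  {ω₃,ω₄}  = Ω∖{ω₁,ω₂,ω₅,ω₆}
  {ω₃,ω₆}  = {ω₃} ∪ {ω₆}
  {ω₄,ω₆}  = Ω∖{ω₁,ω₂,ω₃,ω₅}
  {ω₁,ω₂,ω₄}  = {ω₁} ∪ {ω₂,ω₄}
  {ω₁,ω₂,ω₅}  = {ω₁} ∪ {ω₂,ω₅}
  {ω₁,ω₃,ω₅}  = {ω₁,ω₃} ∪ {ω₃,ω₅}
  {ω₁,ω₄,ω₅}  = {ω₄,ω₅} ∪ {ω₁}
  {ω₁,ω₅,ω₆}  = {ω₁,ω₆} ∪ {ω₅,ω₆}
  {ω₂,ω₃,ω₄}  = {ω₃} ∪ {ω₂,ω₄}
  {ω₂,ω₄,ω₆}  = {ω₂,ω₄} ∪ {ω₆}
  {ω₃,ω₅,ω₆}  = {ω₃,ω₅} ∪ {ω₅,ω₆}
  {ω₁,ω₂,ω₄,ω₅}  = {ω₂,ω₄,ω₅} ∪ {ω₁}
  — 61 sets.
Round 5: +3 →
  {ω₂,ω₃,ω₆}  = Ω∖{ω₁,ω₄,ω₅}
  {ω₃,ω₄,ω₆}  = Ω∖{ω₁,ω₂,ω₅}
  {ω₂,ω₃,ω₄,ω₆}  = Ω∖{ω₁,ω₅}
  — 64 sets.
Round 6 adds nothing — fixpoint reached.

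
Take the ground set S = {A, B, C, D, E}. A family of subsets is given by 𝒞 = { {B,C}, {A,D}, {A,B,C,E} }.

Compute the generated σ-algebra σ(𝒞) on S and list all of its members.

Begin from { {}, {A,D}, {B,C}, {A,B,C,E}, S } (that is, 𝒞 plus ∅ and S).
Step 1 (4 new):
  {D}  = complement {A,B,C,E}
  {A,D,E}  = complement {B,C}
  {B,C,E}  = complement {A,D}
  {A,B,C,D}  = {B,C} ∪ {A,D}
  |family| = 9
Step 2 adds 3:
  {E}  = complement {A,B,C,D}
  {B,C,D}  = {B,C} ∪ {D}
  {B,C,D,E}  = {B,C,E} ∪ {D}
  |family| = 12
Step 3: 3 new —
  {A}  = complement {B,C,D,E}
  {A,E}  = complement {B,C,D}
  {D,E}  = {D} ∪ {E}
  |family| = 15
Step 4 (1 new):
  {A,B,C}  = complement {D,E}
  |family| = 16
Step 5: closed — nothing new.

Hence σ(𝒞) has 16 members: { {}, {A}, {D}, {E}, {A,D}, {A,E}, {B,C}, {D,E}, {A,B,C}, {A,D,E}, {B,C,D}, {B,C,E}, {A,B,C,D}, {A,B,C,E}, {B,C,D,E}, S }.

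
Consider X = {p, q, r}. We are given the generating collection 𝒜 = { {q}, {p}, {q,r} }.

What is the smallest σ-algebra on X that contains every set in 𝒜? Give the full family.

Begin from { {}, {p}, {q}, {q,r}, X } (that is, 𝒜 plus ∅ and X).
Step 1: 2 new —
  {p,q}  = {q} ∪ {p}
  {p,r}  = ᶜ of {q}
  |family| = 7
Step 2. New:
  {r}  = ᶜ of {p,q}
  |family| = 8
Step 3: stable.

|σ(𝒜)| = 8.  σ(𝒜) = { {}, {p}, {q}, {r}, {p,q}, {p,r}, {q,r}, X }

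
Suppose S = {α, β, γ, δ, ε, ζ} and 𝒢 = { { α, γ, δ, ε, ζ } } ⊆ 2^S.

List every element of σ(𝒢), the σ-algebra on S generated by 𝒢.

Answer: σ(𝒢) = { {  }, { β }, { α, γ, δ, ε, ζ }, S }

Check:
Initial family (3 sets): { {  }, { α, γ, δ, ε, ζ }, S }.
Pass 1 (1 new):
  { β }  = complement { α, γ, δ, ε, ζ }
Pass 2: closed — nothing new.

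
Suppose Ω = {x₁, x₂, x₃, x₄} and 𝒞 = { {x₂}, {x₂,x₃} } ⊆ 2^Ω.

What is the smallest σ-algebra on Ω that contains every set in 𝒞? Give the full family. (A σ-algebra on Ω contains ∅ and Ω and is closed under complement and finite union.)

σ(𝒞) = { {}, {x₂}, {x₃}, {x₁,x₄}, {x₂,x₃}, {x₁,x₂,x₄}, {x₁,x₃,x₄}, Ω }

Trace:
Begin from { {}, {x₂}, {x₂,x₃}, Ω } (that is, 𝒞 plus ∅ and Ω).
Pass 1 (2 new):
  {x₁,x₄}  = Ω∖{x₂,x₃}
  {x₁,x₃,x₄}  = Ω∖{x₂}
  |family| = 6
Pass 2 adds 1:
  {x₁,x₂,x₄}  = {x₁,x₄} ∪ {x₂}
  |family| = 7
Pass 3 (1 new):
  {x₃}  = Ω∖{x₁,x₂,x₄}
  |family| = 8
Pass 4: closed — nothing new.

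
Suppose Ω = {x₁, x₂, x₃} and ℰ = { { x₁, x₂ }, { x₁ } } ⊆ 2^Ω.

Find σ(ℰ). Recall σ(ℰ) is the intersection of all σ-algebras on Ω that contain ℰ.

Seed the family with ℰ together with ∅ and Ω: { {}, { x₁ }, { x₁, x₂ }, Ω }.
Iteration 1. New:
  { x₃ }  = ᶜ of { x₁, x₂ }
  { x₂, x₃ }  = ᶜ of { x₁ }
  [6 total]
Iteration 2 (1 new):
  { x₁, x₃ }  = { x₃ } ∪ { x₁ }
  [7 total]
Iteration 3: +1 →
  { x₂ }  = ᶜ of { x₁, x₃ }
  [8 total]
Iteration 4: no new sets; the family is a σ-algebra.

Hence σ(ℰ) has 8 members: { {}, { x₁ }, { x₂ }, { x₃ }, { x₁, x₂ }, { x₁, x₃ }, { x₂, x₃ }, Ω }.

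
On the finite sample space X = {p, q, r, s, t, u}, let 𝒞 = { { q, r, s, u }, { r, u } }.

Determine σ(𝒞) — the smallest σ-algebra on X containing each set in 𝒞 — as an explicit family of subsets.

Answer: σ(𝒞) = { {}, { p, t }, { q, s }, { r, u }, { p, q, s, t }, { p, r, t, u }, { q, r, s, u }, X }

Working:
Begin from { {}, { r, u }, { q, r, s, u }, X } (that is, 𝒞 plus ∅ and X).
Pass 1 adds 2:
  { p, t }  = { q, r, s, u }ᶜ
  { p, q, s, t }  = { r, u }ᶜ
Pass 2: 1 new —
  { p, r, t, u }  = { r, u } ∪ { p, t }
Pass 3 adds 1:
  { q, s }  = { p, r, t, u }ᶜ
Pass 4: already closed under ᶜ and ∪.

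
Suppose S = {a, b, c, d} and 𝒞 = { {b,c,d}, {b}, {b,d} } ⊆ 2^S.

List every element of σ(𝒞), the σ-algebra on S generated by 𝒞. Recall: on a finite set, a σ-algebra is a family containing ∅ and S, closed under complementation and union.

σ(𝒞) = { {}, {a}, {b}, {c}, {d}, {a,b}, {a,c}, {a,d}, {b,c}, {b,d}, {c,d}, {a,b,c}, {a,b,d}, {a,c,d}, {b,c,d}, S }

Working:
Start: 𝒞 ∪ {∅, S} = { {}, {b}, {b,d}, {b,c,d}, S }.
Pass 1 (3 new):
  {a}  = complement {b,c,d}
  {a,c}  = complement {b,d}
  {a,c,d}  = complement {b}
Pass 2: 3 new —
  {a,b}  = {b} ∪ {a}
  {a,b,c}  = {b} ∪ {a,c}
  {a,b,d}  = {b,d} ∪ {a}
Pass 3: 3 new —
  {c}  = complement {a,b,d}
  {d}  = complement {a,b,c}
  {c,d}  = complement {a,b}
Pass 4. New:
  {a,d}  = {d} ∪ {a}
  {b,c}  = {c} ∪ {b}
Pass 5 adds nothing — fixpoint reached.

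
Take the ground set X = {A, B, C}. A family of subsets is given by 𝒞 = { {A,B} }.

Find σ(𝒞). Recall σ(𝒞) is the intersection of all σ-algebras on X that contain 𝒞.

Take S₀ = 𝒞 ∪ {∅, X} = { {}, {A,B}, X }.
Pass 1: +1 →
  {C}  = {A,B}ᶜ
  (now 4)
Pass 2 adds nothing — fixpoint reached.

σ(𝒞) = { {}, {C}, {A,B}, X }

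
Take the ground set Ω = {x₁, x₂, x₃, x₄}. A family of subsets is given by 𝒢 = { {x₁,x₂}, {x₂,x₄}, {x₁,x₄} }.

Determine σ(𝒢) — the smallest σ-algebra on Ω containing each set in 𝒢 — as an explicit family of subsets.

Take S₀ = 𝒢 ∪ {∅, Ω} = { {}, {x₁,x₂}, {x₁,x₄}, {x₂,x₄}, Ω }.
Round 1: +4 →
  {x₁,x₃}  = complement {x₂,x₄}
  {x₂,x₃}  = complement {x₁,x₄}
  {x₃,x₄}  = complement {x₁,x₂}
  {x₁,x₂,x₄}  = {x₁,x₄} ∪ {x₁,x₂}
  — 9 sets.
Round 2 adds 4:
  {x₃}  = complement {x₁,x₂,x₄}
  {x₁,x₂,x₃}  = {x₁,x₂} ∪ {x₂,x₃}
  {x₁,x₃,x₄}  = {x₃,x₄} ∪ {x₁,x₄}
  {x₂,x₃,x₄}  = {x₃,x₄} ∪ {x₂,x₃}
  — 13 sets.
Round 3 adds 3:
  {x₁}  = complement {x₂,x₃,x₄}
  {x₂}  = complement {x₁,x₃,x₄}
  {x₄}  = complement {x₁,x₂,x₃}
  — 16 sets.
After Round 4 the family is unchanged; done.

Hence σ(𝒢) has 16 members: { {}, {x₁}, {x₂}, {x₃}, {x₄}, {x₁,x₂}, {x₁,x₃}, {x₁,x₄}, {x₂,x₃}, {x₂,x₄}, {x₃,x₄}, {x₁,x₂,x₃}, {x₁,x₂,x₄}, {x₁,x₃,x₄}, {x₂,x₃,x₄}, Ω }.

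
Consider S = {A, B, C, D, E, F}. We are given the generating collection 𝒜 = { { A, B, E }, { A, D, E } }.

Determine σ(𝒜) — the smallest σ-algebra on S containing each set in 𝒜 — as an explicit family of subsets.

|σ(𝒜)| = 16.  σ(𝒜) = { {  }, { B }, { D }, { A, E }, { B, D }, { C, F }, { A, B, E }, { A, D, E }, { B, C, F }, { C, D, F }, { A, B, D, E }, { A, C, E, F }, { B, C, D, F }, { A, B, C, E, F }, { A, C, D, E, F }, S }

Check:
Take S₀ = 𝒜 ∪ {∅, S} = { {  }, { A, B, E }, { A, D, E }, S }.
Iteration 1: 3 new —
  { B, C, F }  = S∖{ A, D, E }
  { C, D, F }  = S∖{ A, B, E }
  { A, B, D, E }  = { A, B, E } ∪ { A, D, E }
  |family| = 7
Iteration 2 (4 new):
  { C, F }  = S∖{ A, B, D, E }
  { B, C, D, F }  = { B, C, F } ∪ { C, D, F }
  { A, B, C, E, F }  = { A, B, E } ∪ { B, C, F }
  { A, C, D, E, F }  = { A, D, E } ∪ { C, D, F }
  |family| = 11
Iteration 3: +3 →
  { B }  = S∖{ A, C, D, E, F }
  { D }  = S∖{ A, B, C, E, F }
  { A, E }  = S∖{ B, C, D, F }
  |family| = 14
Iteration 4. New:
  { B, D }  = { D } ∪ { B }
  { A, C, E, F }  = { C, F } ∪ { A, E }
  |family| = 16
Iteration 5: no new sets; the family is a σ-algebra.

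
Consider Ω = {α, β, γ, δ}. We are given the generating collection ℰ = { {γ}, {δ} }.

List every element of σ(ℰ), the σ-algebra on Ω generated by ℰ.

|σ(ℰ)| = 8.  σ(ℰ) = { {}, {γ}, {δ}, {α,β}, {γ,δ}, {α,β,γ}, {α,β,δ}, Ω }

Working:
Take S₀ = ℰ ∪ {∅, Ω} = { {}, {γ}, {δ}, Ω }.
Round 1: 3 new —
  {γ,δ}  = {γ} ∪ {δ}
  {α,β,γ}  = Ω∖{δ}
  {α,β,δ}  = Ω∖{γ}
Round 2 adds 1:
  {α,β}  = Ω∖{γ,δ}
Round 3: closed — nothing new.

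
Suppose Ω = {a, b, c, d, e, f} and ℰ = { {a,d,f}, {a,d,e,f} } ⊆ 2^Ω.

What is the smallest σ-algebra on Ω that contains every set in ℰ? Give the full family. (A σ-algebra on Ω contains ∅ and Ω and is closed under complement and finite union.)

Begin from { {}, {a,d,f}, {a,d,e,f}, Ω } (that is, ℰ plus ∅ and Ω).
Iteration 1. New:
  {b,c}  = ᶜ of {a,d,e,f}
  {b,c,e}  = ᶜ of {a,d,f}
  (now 6)
Iteration 2 adds 1:
  {a,b,c,d,f}  = {b,c} ∪ {a,d,f}
  (now 7)
Iteration 3: +1 →
  {e}  = ᶜ of {a,b,c,d,f}
  (now 8)
Iteration 4: no new sets; the family is a σ-algebra.

|σ(ℰ)| = 8.  σ(ℰ) = { {}, {e}, {b,c}, {a,d,f}, {b,c,e}, {a,d,e,f}, {a,b,c,d,f}, Ω }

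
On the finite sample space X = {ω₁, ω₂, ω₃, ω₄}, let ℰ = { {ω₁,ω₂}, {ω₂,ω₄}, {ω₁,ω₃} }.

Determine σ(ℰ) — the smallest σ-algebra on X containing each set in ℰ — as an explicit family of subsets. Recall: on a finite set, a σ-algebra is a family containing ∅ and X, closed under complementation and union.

Answer: σ(ℰ) = { {}, {ω₁}, {ω₂}, {ω₃}, {ω₄}, {ω₁,ω₂}, {ω₁,ω₃}, {ω₁,ω₄}, {ω₂,ω₃}, {ω₂,ω₄}, {ω₃,ω₄}, {ω₁,ω₂,ω₃}, {ω₁,ω₂,ω₄}, {ω₁,ω₃,ω₄}, {ω₂,ω₃,ω₄}, X }

Check:
Initial family (5 sets): { {}, {ω₁,ω₂}, {ω₁,ω₃}, {ω₂,ω₄}, X }.
Step 1: +3 →
  {ω₃,ω₄}  = ᶜ of {ω₁,ω₂}
  {ω₁,ω₂,ω₃}  = {ω₁,ω₂} ∪ {ω₁,ω₃}
  {ω₁,ω₂,ω₄}  = {ω₁,ω₂} ∪ {ω₂,ω₄}
  |family| = 8
Step 2 adds 4:
  {ω₃}  = ᶜ of {ω₁,ω₂,ω₄}
  {ω₄}  = ᶜ of {ω₁,ω₂,ω₃}
  {ω₁,ω₃,ω₄}  = {ω₃,ω₄} ∪ {ω₁,ω₃}
  {ω₂,ω₃,ω₄}  = {ω₃,ω₄} ∪ {ω₂,ω₄}
  |family| = 12
Step 3 (2 new):
  {ω₁}  = ᶜ of {ω₂,ω₃,ω₄}
  {ω₂}  = ᶜ of {ω₁,ω₃,ω₄}
  |family| = 14
Step 4: 2 new —
  {ω₁,ω₄}  = {ω₄} ∪ {ω₁}
  {ω₂,ω₃}  = {ω₃} ∪ {ω₂}
  |family| = 16
Step 5: stable.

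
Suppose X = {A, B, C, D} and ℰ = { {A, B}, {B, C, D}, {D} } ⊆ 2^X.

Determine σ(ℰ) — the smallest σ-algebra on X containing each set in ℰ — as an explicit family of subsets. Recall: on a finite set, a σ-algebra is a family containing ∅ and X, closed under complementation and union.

σ(ℰ) (16 sets): { {}, {A}, {B}, {C}, {D}, {A, B}, {A, C}, {A, D}, {B, C}, {B, D}, {C, D}, {A, B, C}, {A, B, D}, {A, C, D}, {B, C, D}, X }

Check:
Start: ℰ ∪ {∅, X} = { {}, {D}, {A, B}, {B, C, D}, X }.
Pass 1: +4 →
  {A}  = X∖{B, C, D}
  {C, D}  = X∖{A, B}
  {A, B, C}  = X∖{D}
  {A, B, D}  = {A, B} ∪ {D}
  [9 total]
Pass 2. New:
  {C}  = X∖{A, B, D}
  {A, D}  = {D} ∪ {A}
  {A, C, D}  = {C, D} ∪ {A}
  [12 total]
Pass 3 adds 3:
  {B}  = X∖{A, C, D}
  {A, C}  = {C} ∪ {A}
  {B, C}  = X∖{A, D}
  [15 total]
Pass 4. New:
  {B, D}  = X∖{A, C}
  [16 total]
Pass 5: stable.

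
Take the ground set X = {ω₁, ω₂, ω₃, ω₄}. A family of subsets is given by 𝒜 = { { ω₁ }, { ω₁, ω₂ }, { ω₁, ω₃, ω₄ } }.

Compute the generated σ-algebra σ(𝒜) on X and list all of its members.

σ(𝒜) = { {  }, { ω₁ }, { ω₂ }, { ω₁, ω₂ }, { ω₃, ω₄ }, { ω₁, ω₃, ω₄ }, { ω₂, ω₃, ω₄ }, X }

Working:
Start: 𝒜 ∪ {∅, X} = { {  }, { ω₁ }, { ω₁, ω₂ }, { ω₁, ω₃, ω₄ }, X }.
Iteration 1: +3 →
  { ω₂ }  = complement { ω₁, ω₃, ω₄ }
  { ω₃, ω₄ }  = complement { ω₁, ω₂ }
  { ω₂, ω₃, ω₄ }  = complement { ω₁ }
  |family| = 8
Iteration 2: already closed under ᶜ and ∪.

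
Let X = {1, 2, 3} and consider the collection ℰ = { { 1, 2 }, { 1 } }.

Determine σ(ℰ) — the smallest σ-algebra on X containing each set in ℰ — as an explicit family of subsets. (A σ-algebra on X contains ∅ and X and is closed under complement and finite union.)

Seed the family with ℰ together with ∅ and X: { {}, { 1 }, { 1, 2 }, X }.
Step 1: 2 new —
  { 3 }  = complement { 1, 2 }
  { 2, 3 }  = complement { 1 }
  [6 total]
Step 2 adds 1:
  { 1, 3 }  = { 3 } ∪ { 1 }
  [7 total]
Step 3. New:
  { 2 }  = complement { 1, 3 }
  [8 total]
Step 4: closed — nothing new.

σ(ℰ) = { {}, { 1 }, { 2 }, { 3 }, { 1, 2 }, { 1, 3 }, { 2, 3 }, X }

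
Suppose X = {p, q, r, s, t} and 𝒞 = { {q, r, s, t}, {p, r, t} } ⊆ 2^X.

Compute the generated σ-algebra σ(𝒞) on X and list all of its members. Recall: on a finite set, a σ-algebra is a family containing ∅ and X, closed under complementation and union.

Take S₀ = 𝒞 ∪ {∅, X} = { {}, {p, r, t}, {q, r, s, t}, X }.
Step 1 (2 new):
  {p}  = complement {q, r, s, t}
  {q, s}  = complement {p, r, t}
  — 6 sets.
Step 2 (1 new):
  {p, q, s}  = {q, s} ∪ {p}
  — 7 sets.
Step 3. New:
  {r, t}  = complement {p, q, s}
  — 8 sets.
Step 4: already closed under ᶜ and ∪.

Hence σ(𝒞) has 8 members: { {}, {p}, {q, s}, {r, t}, {p, q, s}, {p, r, t}, {q, r, s, t}, X }.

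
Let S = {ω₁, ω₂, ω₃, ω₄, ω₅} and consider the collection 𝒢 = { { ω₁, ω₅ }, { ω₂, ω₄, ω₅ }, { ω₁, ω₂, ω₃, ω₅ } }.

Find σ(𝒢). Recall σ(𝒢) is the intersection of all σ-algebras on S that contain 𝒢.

Take S₀ = 𝒢 ∪ {∅, S} = { ∅, { ω₁, ω₅ }, { ω₂, ω₄, ω₅ }, { ω₁, ω₂, ω₃, ω₅ }, S }.
Pass 1 adds 4:
  { ω₄ }  = { ω₁, ω₂, ω₃, ω₅ }ᶜ
  { ω₁, ω₃ }  = { ω₂, ω₄, ω₅ }ᶜ
  { ω₂, ω₃, ω₄ }  = { ω₁, ω₅ }ᶜ
  { ω₁, ω₂, ω₄, ω₅ }  = { ω₁, ω₅ } ∪ { ω₂, ω₄, ω₅ }
Pass 2. New:
  { ω₃ }  = { ω₁, ω₂, ω₄, ω₅ }ᶜ
  { ω₁, ω₃, ω₄ }  = { ω₁, ω₃ } ∪ { ω₄ }
  { ω₁, ω₃, ω₅ }  = { ω₁, ω₃ } ∪ { ω₁, ω₅ }
  { ω₁, ω₄, ω₅ }  = { ω₁, ω₅ } ∪ { ω₄ }
  { ω₁, ω₂, ω₃, ω₄ }  = { ω₁, ω₃ } ∪ { ω₂, ω₃, ω₄ }
  { ω₂, ω₃, ω₄, ω₅ }  = { ω₂, ω₃, ω₄ } ∪ { ω₂, ω₄, ω₅ }
Pass 3 adds 7:
  { ω₁ }  = { ω₂, ω₃, ω₄, ω₅ }ᶜ
  { ω₅ }  = { ω₁, ω₂, ω₃, ω₄ }ᶜ
  { ω₂, ω₃ }  = { ω₁, ω₄, ω₅ }ᶜ
  { ω₂, ω₄ }  = { ω₁, ω₃, ω₅ }ᶜ
  { ω₂, ω₅ }  = { ω₁, ω₃, ω₄ }ᶜ
  { ω₃, ω₄ }  = { ω₃ } ∪ { ω₄ }
  { ω₁, ω₃, ω₄, ω₅ }  = { ω₁, ω₄, ω₅ } ∪ { ω₃ }
Pass 4: +9 →
  { ω₂ }  = { ω₁, ω₃, ω₄, ω₅ }ᶜ
  { ω₁, ω₄ }  = { ω₄ } ∪ { ω₁ }
  { ω₃, ω₅ }  = { ω₅ } ∪ { ω₃ }
  { ω₄, ω₅ }  = { ω₅ } ∪ { ω₄ }
  { ω₁, ω₂, ω₃ }  = { ω₁, ω₃ } ∪ { ω₂, ω₃ }
  { ω₁, ω₂, ω₄ }  = { ω₂, ω₄ } ∪ { ω₁ }
  { ω₁, ω₂, ω₅ }  = { ω₃, ω₄ }ᶜ
  { ω₂, ω₃, ω₅ }  = { ω₂, ω₅ } ∪ { ω₃ }
  { ω₃, ω₄, ω₅ }  = { ω₃, ω₄ } ∪ { ω₅ }
Pass 5: 1 new —
  { ω₁, ω₂ }  = { ω₃, ω₄, ω₅ }ᶜ
After Pass 6 the family is unchanged; done.

|σ(𝒢)| = 32.  σ(𝒢) = { ∅, { ω₁ }, { ω₂ }, { ω₃ }, { ω₄ }, { ω₅ }, { ω₁, ω₂ }, { ω₁, ω₃ }, { ω₁, ω₄ }, { ω₁, ω₅ }, { ω₂, ω₃ }, { ω₂, ω₄ }, { ω₂, ω₅ }, { ω₃, ω₄ }, { ω₃, ω₅ }, { ω₄, ω₅ }, { ω₁, ω₂, ω₃ }, { ω₁, ω₂, ω₄ }, { ω₁, ω₂, ω₅ }, { ω₁, ω₃, ω₄ }, { ω₁, ω₃, ω₅ }, { ω₁, ω₄, ω₅ }, { ω₂, ω₃, ω₄ }, { ω₂, ω₃, ω₅ }, { ω₂, ω₄, ω₅ }, { ω₃, ω₄, ω₅ }, { ω₁, ω₂, ω₃, ω₄ }, { ω₁, ω₂, ω₃, ω₅ }, { ω₁, ω₂, ω₄, ω₅ }, { ω₁, ω₃, ω₄, ω₅ }, { ω₂, ω₃, ω₄, ω₅ }, S }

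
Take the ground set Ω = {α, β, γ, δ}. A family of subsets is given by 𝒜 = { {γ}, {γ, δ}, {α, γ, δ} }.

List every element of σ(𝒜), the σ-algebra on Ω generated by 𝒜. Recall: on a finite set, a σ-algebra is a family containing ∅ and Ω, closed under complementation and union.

σ(𝒜) (16 sets): { {}, {α}, {β}, {γ}, {δ}, {α, β}, {α, γ}, {α, δ}, {β, γ}, {β, δ}, {γ, δ}, {α, β, γ}, {α, β, δ}, {α, γ, δ}, {β, γ, δ}, Ω }

Derivation:
Initial family (5 sets): { {}, {γ}, {γ, δ}, {α, γ, δ}, Ω }.
Step 1: 3 new —
  {β}  = {α, γ, δ}ᶜ
  {α, β}  = {γ, δ}ᶜ
  {α, β, δ}  = {γ}ᶜ
  [8 total]
Step 2 adds 3:
  {β, γ}  = {γ} ∪ {β}
  {α, β, γ}  = {γ} ∪ {α, β}
  {β, γ, δ}  = {β} ∪ {γ, δ}
  [11 total]
Step 3: 3 new —
  {α}  = {β, γ, δ}ᶜ
  {δ}  = {α, β, γ}ᶜ
  {α, δ}  = {β, γ}ᶜ
  [14 total]
Step 4. New:
  {α, γ}  = {γ} ∪ {α}
  {β, δ}  = {δ} ∪ {β}
  [16 total]
After Step 5 the family is unchanged; done.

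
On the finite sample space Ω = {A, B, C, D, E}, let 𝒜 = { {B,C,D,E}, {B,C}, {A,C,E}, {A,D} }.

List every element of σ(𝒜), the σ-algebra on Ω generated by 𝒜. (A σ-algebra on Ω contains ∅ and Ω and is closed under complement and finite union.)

Begin from { {}, {A,D}, {B,C}, {A,C,E}, {B,C,D,E}, Ω } (that is, 𝒜 plus ∅ and Ω).
Step 1: 7 new —
  {A}  = {B,C,D,E}ᶜ
  {B,D}  = {A,C,E}ᶜ
  {A,D,E}  = {B,C}ᶜ
  {B,C,E}  = {A,D}ᶜ
  {A,B,C,D}  = {B,C} ∪ {A,D}
  {A,B,C,E}  = {B,C} ∪ {A,C,E}
  {A,C,D,E}  = {A,D} ∪ {A,C,E}
  |family| = 13
Step 2. New:
  {B}  = {A,C,D,E}ᶜ
  {D}  = {A,B,C,E}ᶜ
  {E}  = {A,B,C,D}ᶜ
  {A,B,C}  = {B,C} ∪ {A}
  {A,B,D}  = {A,D} ∪ {B,D}
  {B,C,D}  = {B,C} ∪ {B,D}
  {A,B,D,E}  = {A,D,E} ∪ {B,D}
  |family| = 20
Step 3. New:
  {C}  = {A,B,D,E}ᶜ
  {A,B}  = {B} ∪ {A}
  {A,E}  = {B,C,D}ᶜ
  {B,E}  = {B} ∪ {E}
  {C,E}  = {A,B,D}ᶜ
  {D,E}  = {A,B,C}ᶜ
  {B,D,E}  = {B,D} ∪ {E}
  |family| = 27
Step 4: +5 →
  {A,C}  = {B,D,E}ᶜ
  {C,D}  = {C} ∪ {D}
  {A,B,E}  = {B,E} ∪ {A,B}
  {A,C,D}  = {B,E}ᶜ
  {C,D,E}  = {A,B}ᶜ
  |family| = 32
Step 5: no new sets; the family is a σ-algebra.

Therefore σ(𝒜) = { {}, {A}, {B}, {C}, {D}, {E}, {A,B}, {A,C}, {A,D}, {A,E}, {B,C}, {B,D}, {B,E}, {C,D}, {C,E}, {D,E}, {A,B,C}, {A,B,D}, {A,B,E}, {A,C,D}, {A,C,E}, {A,D,E}, {B,C,D}, {B,C,E}, {B,D,E}, {C,D,E}, {A,B,C,D}, {A,B,C,E}, {A,B,D,E}, {A,C,D,E}, {B,C,D,E}, Ω } (|σ(𝒜)| = 32).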